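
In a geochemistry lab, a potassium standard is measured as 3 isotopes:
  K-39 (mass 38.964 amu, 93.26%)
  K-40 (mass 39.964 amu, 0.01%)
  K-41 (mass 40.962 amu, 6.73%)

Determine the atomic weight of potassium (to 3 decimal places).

39.099 amu

Ar = Σ fᵢ·mᵢ = 0.9326 × 38.964 + 0.0001 × 39.964 + 0.0673 × 40.962
= 36.3378 + 0.0040 + 2.7567 = 39.0985 amu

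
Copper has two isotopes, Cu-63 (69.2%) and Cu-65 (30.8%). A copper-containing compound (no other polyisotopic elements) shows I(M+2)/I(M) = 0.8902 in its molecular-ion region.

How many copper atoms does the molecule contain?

2

The M+2/M ratio from n Cu atoms is n · q/p = n · 0.308/0.692.
n = 0.8902 × 0.692/0.308 = 2.00 ≈ 2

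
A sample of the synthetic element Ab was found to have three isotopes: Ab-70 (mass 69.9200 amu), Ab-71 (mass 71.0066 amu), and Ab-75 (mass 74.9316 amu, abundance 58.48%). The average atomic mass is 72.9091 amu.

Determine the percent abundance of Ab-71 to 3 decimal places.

5.367%

The remaining 41.52% is split between Ab-70 (fraction x) and Ab-71 (fraction 0.4152 − x).
Substituting: 69.9200x + 71.0066(0.4152 − x) = 29.08910032
(69.9200 − 71.0066)x = -0.39284  ⇒  x = 0.36153, y = 0.05367
Ab-70: 36.153%, Ab-71: 5.367%.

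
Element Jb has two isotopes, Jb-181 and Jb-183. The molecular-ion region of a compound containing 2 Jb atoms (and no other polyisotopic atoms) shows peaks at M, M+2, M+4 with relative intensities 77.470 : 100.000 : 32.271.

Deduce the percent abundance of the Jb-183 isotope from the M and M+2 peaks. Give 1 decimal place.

39.2%

Write p for the Jb-181 fraction. I(M+2)/I(M) = [C(2,1)·p^1·(1−p)] / p^2 = 2·(1−p)/p = 100.000/77.470 = 1.2908
(1−p)/p = 1.2908/2 = 0.6454  ⇒  p = 1/(1 + 0.6454) = 0.6078
Jb-181: 60.8%, Jb-183: 39.2%.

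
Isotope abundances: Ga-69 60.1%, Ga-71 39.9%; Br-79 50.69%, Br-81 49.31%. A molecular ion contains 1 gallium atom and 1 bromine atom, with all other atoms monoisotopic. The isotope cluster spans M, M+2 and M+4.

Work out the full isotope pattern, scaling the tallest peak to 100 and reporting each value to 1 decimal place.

Gallium pattern (n=1): 0.6010 : 0.3990
Bromine pattern (n=1): 0.5069 : 0.4931
Convolve the two distributions (both contribute in 2-u steps):
  M: 0.6010×0.5069 = 0.304647
  M+2: 0.6010×0.4931 + 0.3990×0.5069 = 0.498606
  M+4: 0.3990×0.4931 = 0.196747
Scale to base peak (0.498606) = 100: 61.1 : 100.0 : 39.5

61.1 : 100.0 : 39.5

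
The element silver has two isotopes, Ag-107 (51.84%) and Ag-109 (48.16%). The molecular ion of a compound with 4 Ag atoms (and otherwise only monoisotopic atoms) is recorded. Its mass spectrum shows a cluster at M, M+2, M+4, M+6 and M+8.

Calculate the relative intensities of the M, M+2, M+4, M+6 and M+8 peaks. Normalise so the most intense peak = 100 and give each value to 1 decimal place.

The 4 Ag atoms are independent, so intensities follow the terms of (0.5184 + 0.4816)^4.
P(M) = 0.5184^4 = 0.072220
P(M+2) = 4 × 0.5184^3 × 0.4816^1 = 0.268375
P(M+4) = 6 × 0.5184^2 × 0.4816^2 = 0.373985
P(M+6) = 4 × 0.5184^1 × 0.4816^3 = 0.231624
P(M+8) = 0.4816^4 = 0.053795
The M+4 peak is largest (0.373985); scaling to 100 gives 19.3 : 71.8 : 100.0 : 61.9 : 14.4.

19.3 : 71.8 : 100.0 : 61.9 : 14.4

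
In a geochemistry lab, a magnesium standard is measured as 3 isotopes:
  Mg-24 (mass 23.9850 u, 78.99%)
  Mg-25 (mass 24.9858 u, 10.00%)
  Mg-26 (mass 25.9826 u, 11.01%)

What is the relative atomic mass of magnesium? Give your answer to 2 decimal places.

Average mass = Σ (abundance × isotope mass) = 0.7899 × 23.9850 + 0.1000 × 24.9858 + 0.1101 × 25.9826
= 18.94575 + 2.49858 + 2.86068 = 24.30501 u

24.31 u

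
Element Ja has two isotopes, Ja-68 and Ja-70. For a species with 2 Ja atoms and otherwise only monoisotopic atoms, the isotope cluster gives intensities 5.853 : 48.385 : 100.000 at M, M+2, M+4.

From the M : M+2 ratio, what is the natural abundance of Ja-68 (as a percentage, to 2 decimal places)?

Write p for the Ja-68 fraction. I(M+2)/I(M) = [C(2,1)·p^1·(1−p)] / p^2 = 2·(1−p)/p = 48.385/5.853 = 8.2667
(1−p)/p = 8.2667/2 = 4.1334  ⇒  p = 1/(1 + 4.1334) = 0.1948
Ja-68: 19.48%, Ja-70: 80.52%.

19.48%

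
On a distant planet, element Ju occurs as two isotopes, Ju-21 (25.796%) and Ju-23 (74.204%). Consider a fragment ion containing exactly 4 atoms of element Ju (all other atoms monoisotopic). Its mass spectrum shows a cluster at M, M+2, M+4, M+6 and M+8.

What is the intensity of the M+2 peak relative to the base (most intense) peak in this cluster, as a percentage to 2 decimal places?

12.09%

Binomial terms of (0.25796 + 0.74204)^4: M 0.0044, M+2 0.0510, M+4 0.2198, M+6 0.4216, M+8 0.3032 → M+6 is the base peak.
P(M+6) = C(4,3) × 0.25796^1 × 0.74204^3 = 4 × 0.25796 × 0.40858456 = 0.421594 (base)
P(M+2) = C(4,1) × 0.25796^3 × 0.74204^1 = 4 × 0.01716553 × 0.74204 = 0.050950
Relative intensity = 0.050950 / 0.421594 × 100 = 12.09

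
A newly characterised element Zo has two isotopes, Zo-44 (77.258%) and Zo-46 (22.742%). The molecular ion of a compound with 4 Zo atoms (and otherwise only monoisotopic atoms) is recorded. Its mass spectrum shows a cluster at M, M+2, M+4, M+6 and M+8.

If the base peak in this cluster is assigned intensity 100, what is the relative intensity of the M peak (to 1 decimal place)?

84.9

Term probabilities: M 0.3563, M+2 0.4195, M+4 0.1852, M+6 0.0363, M+8 0.0027. Base peak = M+2.
P(M+2) = C(4,1) × 0.77258^3 × 0.22742^1 = 4 × 0.46113744 × 0.22742 = 0.419488 (base)
P(M) = C(4,0) × 0.77258^4 × 0.22742^0 = 1 × 0.35626556 × 1.0000 = 0.356266
Relative intensity = 0.356266 / 0.419488 × 100 = 84.9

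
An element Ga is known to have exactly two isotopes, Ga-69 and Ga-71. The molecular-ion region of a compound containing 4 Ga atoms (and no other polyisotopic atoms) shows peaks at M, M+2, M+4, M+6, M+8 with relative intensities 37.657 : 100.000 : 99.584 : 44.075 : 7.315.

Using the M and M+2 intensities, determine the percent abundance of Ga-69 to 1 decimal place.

Write p for the Ga-69 fraction. I(M+2)/I(M) = [C(4,1)·p^3·(1−p)] / p^4 = 4·(1−p)/p = 100.000/37.657 = 2.6555
(1−p)/p = 2.6555/4 = 0.6639  ⇒  p = 1/(1 + 0.6639) = 0.6010
Ga-69: 60.1%, Ga-71: 39.9%.

60.1%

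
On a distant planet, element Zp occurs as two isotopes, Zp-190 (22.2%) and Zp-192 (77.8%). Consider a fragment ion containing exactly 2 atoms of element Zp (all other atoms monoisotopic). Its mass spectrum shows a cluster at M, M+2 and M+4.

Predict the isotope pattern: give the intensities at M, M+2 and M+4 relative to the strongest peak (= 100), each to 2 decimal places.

8.14 : 57.07 : 100.00

Each Zp atom is independently Zp-190 (p = 0.222) or Zp-192 (q = 0.778); the cluster is the binomial expansion (p + q)^2.
P(M) = 0.222^2 = 0.049284
P(M+2) = 2 × 0.222^1 × 0.778^1 = 0.345432
P(M+4) = 0.778^2 = 0.605284
The M+4 peak is largest (0.605284); scaling to 100 gives 8.14 : 57.07 : 100.00.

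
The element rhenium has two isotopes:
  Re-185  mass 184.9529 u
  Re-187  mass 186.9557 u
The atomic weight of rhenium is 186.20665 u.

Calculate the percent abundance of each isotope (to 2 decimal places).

Re-185: 37.40%, Re-187: 62.60%

Writing the weighted mean with unknown fraction x of Re-185:
184.9529·x + 186.9557·(1 − x) = 186.20665
(184.9529 − 186.9557)·x = 186.20665 − 186.9557
x = -0.74905 / -2.0028 = 0.37400 → 37.40% Re-185, 62.60% Re-187.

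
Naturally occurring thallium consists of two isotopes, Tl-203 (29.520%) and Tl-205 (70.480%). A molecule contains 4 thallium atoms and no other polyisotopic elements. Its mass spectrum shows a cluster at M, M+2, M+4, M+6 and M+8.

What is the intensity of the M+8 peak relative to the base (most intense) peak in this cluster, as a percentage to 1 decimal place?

Term probabilities: M 0.0076, M+2 0.0725, M+4 0.2597, M+6 0.4134, M+8 0.2468. Base peak = M+6.
P(M+6) = C(4,3) × 0.29520^1 × 0.70480^3 = 4 × 0.2952 × 0.35010449 = 0.413403 (base)
P(M+8) = C(4,4) × 0.29520^0 × 0.70480^4 = 1 × 1.0000 × 0.24675365 = 0.246754
Relative intensity = 0.246754 / 0.413403 × 100 = 59.7

59.7%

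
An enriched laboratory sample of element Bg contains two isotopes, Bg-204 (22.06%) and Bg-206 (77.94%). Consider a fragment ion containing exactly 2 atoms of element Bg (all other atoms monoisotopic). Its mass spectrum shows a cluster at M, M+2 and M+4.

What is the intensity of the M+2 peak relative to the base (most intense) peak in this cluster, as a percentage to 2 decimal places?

(0.2206 + 0.7794)^2 gives M 0.0487, M+2 0.3439, M+4 0.6075; the largest is M+4.
P(M+4) = C(2,2) × 0.2206^0 × 0.7794^2 = 1 × 1.0000 × 0.60746436 = 0.607464 (base)
P(M+2) = C(2,1) × 0.2206^1 × 0.7794^1 = 2 × 0.2206 × 0.7794 = 0.343871
Relative intensity = 0.343871 / 0.607464 × 100 = 56.61

56.61%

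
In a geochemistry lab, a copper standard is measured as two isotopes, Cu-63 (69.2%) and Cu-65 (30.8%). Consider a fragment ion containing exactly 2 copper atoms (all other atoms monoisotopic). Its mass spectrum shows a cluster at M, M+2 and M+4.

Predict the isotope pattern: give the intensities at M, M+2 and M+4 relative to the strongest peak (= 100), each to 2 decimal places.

100.00 : 89.02 : 19.81

Each Cu atom is independently Cu-63 (p = 0.692) or Cu-65 (q = 0.308); the cluster is the binomial expansion (p + q)^2.
P(M) = 0.692^2 = 0.478864
P(M+2) = 2 × 0.692^1 × 0.308^1 = 0.426272
P(M+4) = 0.308^2 = 0.094864
The M peak is largest (0.478864); scaling to 100 gives 100.00 : 89.02 : 19.81.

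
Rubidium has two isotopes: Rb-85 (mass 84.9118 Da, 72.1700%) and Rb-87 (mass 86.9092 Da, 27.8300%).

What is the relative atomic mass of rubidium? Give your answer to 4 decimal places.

85.4677 Da

Ar = Σ fᵢ·mᵢ = 0.721700 × 84.9118 + 0.278300 × 86.9092
= 61.28085 + 24.18683 = 85.46768 Da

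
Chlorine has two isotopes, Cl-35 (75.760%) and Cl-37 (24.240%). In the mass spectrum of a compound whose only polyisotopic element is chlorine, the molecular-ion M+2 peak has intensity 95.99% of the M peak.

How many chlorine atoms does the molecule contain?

3

With n Cl atoms, P(M+2)/P(M) = C(n,1)·p^(n−1)q / p^n = n·q/p = n · 0.24240/0.75760.
n = 0.9599 × 0.75760/0.24240 = 3.00 ≈ 3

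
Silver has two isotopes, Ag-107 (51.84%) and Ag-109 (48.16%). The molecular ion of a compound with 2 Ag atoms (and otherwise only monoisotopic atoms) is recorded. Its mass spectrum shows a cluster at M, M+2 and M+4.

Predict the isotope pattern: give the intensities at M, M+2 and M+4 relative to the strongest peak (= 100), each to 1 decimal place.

53.8 : 100.0 : 46.5

The 2 Ag atoms are independent, so intensities follow the terms of (0.5184 + 0.4816)^2.
P(M) = 0.5184^2 = 0.268739
P(M+2) = 2 × 0.5184^1 × 0.4816^1 = 0.499323
P(M+4) = 0.4816^2 = 0.231939
The M+2 peak is largest (0.499323); scaling to 100 gives 53.8 : 100.0 : 46.5.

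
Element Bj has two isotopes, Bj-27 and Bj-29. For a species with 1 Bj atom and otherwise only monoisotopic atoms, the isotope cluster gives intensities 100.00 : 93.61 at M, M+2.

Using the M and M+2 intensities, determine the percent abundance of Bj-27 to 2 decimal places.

Write p for the Bj-27 fraction. I(M+2)/I(M) = [C(1,1)·p^0·(1−p)] / p^1 = 1·(1−p)/p = 93.61/100.00 = 0.9361
(1−p)/p = 0.9361/1 = 0.9361  ⇒  p = 1/(1 + 0.9361) = 0.5165
Bj-27: 51.65%, Bj-29: 48.35%.

51.65%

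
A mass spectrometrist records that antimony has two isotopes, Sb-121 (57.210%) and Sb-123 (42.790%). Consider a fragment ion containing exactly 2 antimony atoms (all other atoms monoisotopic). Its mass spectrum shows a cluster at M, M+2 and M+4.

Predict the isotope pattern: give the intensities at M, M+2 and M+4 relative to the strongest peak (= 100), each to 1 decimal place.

The 2 Sb atoms are independent, so intensities follow the terms of (0.57210 + 0.42790)^2.
P(M) = 0.57210^2 = 0.327298
P(M+2) = 2 × 0.57210^1 × 0.42790^1 = 0.489603
P(M+4) = 0.42790^2 = 0.183098
The M+2 peak is largest (0.489603); scaling to 100 gives 66.8 : 100.0 : 37.4.

66.8 : 100.0 : 37.4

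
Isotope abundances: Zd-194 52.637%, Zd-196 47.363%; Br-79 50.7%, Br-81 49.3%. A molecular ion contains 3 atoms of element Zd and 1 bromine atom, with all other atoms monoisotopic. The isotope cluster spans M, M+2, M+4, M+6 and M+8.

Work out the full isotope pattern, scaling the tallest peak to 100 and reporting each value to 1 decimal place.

Element Zd pattern (n=3): 0.1458389 : 0.39367942 : 0.35423445 : 0.10624723
Bromine pattern (n=1): 0.5070 : 0.4930
Convolve the two distributions (both contribute in 2-u steps):
  M: 0.1458389×0.5070 = 0.073940
  M+2: 0.1458389×0.4930 + 0.39367942×0.5070 = 0.271494
  M+4: 0.39367942×0.4930 + 0.35423445×0.5070 = 0.373681
  M+6: 0.35423445×0.4930 + 0.10624723×0.5070 = 0.228505
  M+8: 0.10624723×0.4930 = 0.052380
Scale to base peak (0.373681) = 100: 19.8 : 72.7 : 100.0 : 61.1 : 14.0

19.8 : 72.7 : 100.0 : 61.1 : 14.0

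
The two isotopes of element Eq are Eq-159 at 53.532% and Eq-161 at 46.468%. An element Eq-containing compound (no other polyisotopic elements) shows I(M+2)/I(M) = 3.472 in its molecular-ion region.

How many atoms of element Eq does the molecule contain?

4

With n Eq atoms, P(M+2)/P(M) = C(n,1)·p^(n−1)q / p^n = n·q/p = n · 0.46468/0.53532.
n = 3.472 × 0.53532/0.46468 = 4.00 ≈ 4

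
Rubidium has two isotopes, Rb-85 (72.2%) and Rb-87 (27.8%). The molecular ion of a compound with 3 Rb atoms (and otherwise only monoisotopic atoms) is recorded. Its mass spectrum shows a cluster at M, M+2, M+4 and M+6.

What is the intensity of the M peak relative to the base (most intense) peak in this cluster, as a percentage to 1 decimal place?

Binomial terms of (0.722 + 0.278)^3: M 0.3764, M+2 0.4348, M+4 0.1674, M+6 0.0215 → M+2 is the base peak.
P(M+2) = C(3,1) × 0.722^2 × 0.278^1 = 3 × 0.521284 × 0.2780 = 0.434751 (base)
P(M) = C(3,0) × 0.722^3 × 0.278^0 = 1 × 0.37636705 × 1.0000 = 0.376367
Relative intensity = 0.376367 / 0.434751 × 100 = 86.6

86.6%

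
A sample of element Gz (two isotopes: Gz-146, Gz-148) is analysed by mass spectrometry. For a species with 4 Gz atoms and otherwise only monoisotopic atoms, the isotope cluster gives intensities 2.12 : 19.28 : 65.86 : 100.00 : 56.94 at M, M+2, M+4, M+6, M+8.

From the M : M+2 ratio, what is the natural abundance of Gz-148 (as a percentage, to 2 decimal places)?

69.45%

If p is the fraction of Gz that is Gz-146, then I(M+2)/I(M) = [C(4,1)·p^3·(1−p)] / p^4 = 4·(1−p)/p = 19.28/2.12 = 9.0943
(1−p)/p = 9.0943/4 = 2.2736  ⇒  p = 1/(1 + 2.2736) = 0.3055
Gz-146: 30.55%, Gz-148: 69.45%.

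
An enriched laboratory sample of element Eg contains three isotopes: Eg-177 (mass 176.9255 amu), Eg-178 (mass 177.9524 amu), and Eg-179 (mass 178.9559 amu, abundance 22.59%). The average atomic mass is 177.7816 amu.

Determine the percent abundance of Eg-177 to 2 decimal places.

Let x and y be the fractions of Eg-177 and Eg-178. Then x + y = 1 − 0.2259 = 0.7741 and 176.9255x + 177.9524y = 177.7816 − 0.2259×178.9559 = 137.35546219.
Substituting: 176.9255x + 177.9524(0.7741 − x) = 137.35546219
(176.9255 − 177.9524)x = -0.39749065  ⇒  x = 0.38708, y = 0.38702
Eg-177: 38.71%, Eg-178: 38.70%.

38.71%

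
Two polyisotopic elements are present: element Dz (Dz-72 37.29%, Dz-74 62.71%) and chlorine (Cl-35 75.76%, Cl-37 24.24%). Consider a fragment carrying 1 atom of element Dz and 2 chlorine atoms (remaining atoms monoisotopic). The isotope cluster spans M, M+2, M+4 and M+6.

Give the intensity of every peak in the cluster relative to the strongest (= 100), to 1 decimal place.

43.1 : 100.0 : 50.8 : 7.4

Element Dz pattern (n=1): 0.3729 : 0.6271
Chlorine pattern (n=2): 0.57395776 : 0.36728448 : 0.05875776
Convolve the two distributions (both contribute in 2-u steps):
  M: 0.3729×0.57395776 = 0.214029
  M+2: 0.3729×0.36728448 + 0.6271×0.57395776 = 0.496889
  M+4: 0.3729×0.05875776 + 0.6271×0.36728448 = 0.252235
  M+6: 0.6271×0.05875776 = 0.036847
Scale to base peak (0.496889) = 100: 43.1 : 100.0 : 50.8 : 7.4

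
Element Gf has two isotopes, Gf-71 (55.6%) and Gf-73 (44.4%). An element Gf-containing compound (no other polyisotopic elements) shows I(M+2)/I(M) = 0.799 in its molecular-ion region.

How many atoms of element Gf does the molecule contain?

The M+2/M ratio from n Gf atoms is n · q/p = n · 0.444/0.556.
n = 0.799 × 0.556/0.444 = 1.00 ≈ 1

1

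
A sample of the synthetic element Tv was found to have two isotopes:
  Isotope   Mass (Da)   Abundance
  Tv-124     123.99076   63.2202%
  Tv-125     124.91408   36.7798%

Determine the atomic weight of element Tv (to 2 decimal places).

The abundance-weighted mean is 0.632202 × 123.99076 + 0.367798 × 124.91408
= 78.387206 + 45.943149 = 124.330355 Da

124.33 Da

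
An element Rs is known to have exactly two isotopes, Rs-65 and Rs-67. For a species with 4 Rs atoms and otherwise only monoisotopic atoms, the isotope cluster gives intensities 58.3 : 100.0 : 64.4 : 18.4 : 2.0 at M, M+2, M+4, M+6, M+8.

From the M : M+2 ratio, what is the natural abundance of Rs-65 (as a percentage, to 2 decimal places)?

Write p for the Rs-65 fraction. I(M+2)/I(M) = [C(4,1)·p^3·(1−p)] / p^4 = 4·(1−p)/p = 100.0/58.3 = 1.7153
(1−p)/p = 1.7153/4 = 0.4288  ⇒  p = 1/(1 + 0.4288) = 0.6999
Rs-65: 69.99%, Rs-67: 30.01%.

69.99%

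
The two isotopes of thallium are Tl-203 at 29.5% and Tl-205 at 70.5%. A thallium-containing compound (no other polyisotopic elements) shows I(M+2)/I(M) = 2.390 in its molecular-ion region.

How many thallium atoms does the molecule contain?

1

With n Tl atoms, P(M+2)/P(M) = C(n,1)·p^(n−1)q / p^n = n·q/p = n · 0.705/0.295.
n = 2.390 × 0.295/0.705 = 1.00 ≈ 1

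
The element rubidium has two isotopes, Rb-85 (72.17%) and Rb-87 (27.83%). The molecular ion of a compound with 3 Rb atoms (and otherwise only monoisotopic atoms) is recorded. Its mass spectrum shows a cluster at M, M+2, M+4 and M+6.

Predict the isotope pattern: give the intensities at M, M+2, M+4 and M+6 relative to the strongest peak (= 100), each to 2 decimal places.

86.44 : 100.00 : 38.56 : 4.96

Expanding (0.7217 + 0.2783)^3:
P(M) = 0.7217^3 = 0.375898
P(M+2) = 3 × 0.7217^2 × 0.2783^1 = 0.434858
P(M+4) = 3 × 0.7217^1 × 0.2783^2 = 0.167689
P(M+6) = 0.2783^3 = 0.021555
The M+2 peak is largest (0.434858); scaling to 100 gives 86.44 : 100.00 : 38.56 : 4.96.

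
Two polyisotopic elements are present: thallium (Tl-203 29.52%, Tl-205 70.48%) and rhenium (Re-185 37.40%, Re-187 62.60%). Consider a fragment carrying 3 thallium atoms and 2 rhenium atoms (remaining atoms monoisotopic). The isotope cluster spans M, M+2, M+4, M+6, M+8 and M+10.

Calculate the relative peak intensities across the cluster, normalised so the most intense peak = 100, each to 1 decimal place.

Thallium pattern (n=3): 0.02572463 : 0.18425524 : 0.43991564 : 0.35010449
Rhenium pattern (n=2): 0.139876 : 0.468248 : 0.391876
Convolve the two distributions (both contribute in 2-u steps):
  M: 0.02572463×0.139876 = 0.003598
  M+2: 0.02572463×0.468248 + 0.18425524×0.139876 = 0.037818
  M+4: 0.02572463×0.391876 + 0.18425524×0.468248 + 0.43991564×0.139876 = 0.157892
  M+6: 0.18425524×0.391876 + 0.43991564×0.468248 + 0.35010449×0.139876 = 0.327166
  M+8: 0.43991564×0.391876 + 0.35010449×0.468248 = 0.336328
  M+10: 0.35010449×0.391876 = 0.137198
Scale to base peak (0.336328) = 100: 1.1 : 11.2 : 46.9 : 97.3 : 100.0 : 40.8

1.1 : 11.2 : 46.9 : 97.3 : 100.0 : 40.8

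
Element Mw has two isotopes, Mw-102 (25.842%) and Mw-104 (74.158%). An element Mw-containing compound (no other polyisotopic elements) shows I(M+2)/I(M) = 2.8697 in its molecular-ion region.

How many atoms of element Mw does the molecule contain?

1

With n Mw atoms, P(M+2)/P(M) = C(n,1)·p^(n−1)q / p^n = n·q/p = n · 0.74158/0.25842.
n = 2.8697 × 0.25842/0.74158 = 1.00 ≈ 1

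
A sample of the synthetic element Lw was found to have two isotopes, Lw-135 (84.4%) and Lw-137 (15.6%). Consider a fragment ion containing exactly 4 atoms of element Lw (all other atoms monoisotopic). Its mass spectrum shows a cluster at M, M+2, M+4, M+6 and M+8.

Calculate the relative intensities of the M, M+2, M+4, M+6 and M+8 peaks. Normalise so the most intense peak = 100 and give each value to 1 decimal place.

The 4 Lw atoms are independent, so intensities follow the terms of (0.844 + 0.156)^4.
P(M) = 0.844^4 = 0.507423
P(M+2) = 4 × 0.844^3 × 0.156^1 = 0.375156
P(M+4) = 6 × 0.844^2 × 0.156^2 = 0.104012
P(M+6) = 4 × 0.844^1 × 0.156^3 = 0.012817
P(M+8) = 0.156^4 = 0.000592
The M peak is largest (0.507423); scaling to 100 gives 100.0 : 73.9 : 20.5 : 2.5 : 0.1.

100.0 : 73.9 : 20.5 : 2.5 : 0.1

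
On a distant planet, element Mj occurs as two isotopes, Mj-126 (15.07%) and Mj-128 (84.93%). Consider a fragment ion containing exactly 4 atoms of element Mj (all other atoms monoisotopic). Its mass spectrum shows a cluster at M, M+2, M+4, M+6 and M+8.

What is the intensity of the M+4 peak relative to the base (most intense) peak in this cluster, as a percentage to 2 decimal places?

Term probabilities: M 0.0005, M+2 0.0116, M+4 0.0983, M+6 0.3693, M+8 0.5203. Base peak = M+8.
P(M+8) = C(4,4) × 0.1507^0 × 0.8493^4 = 1 × 1.0000 × 0.52028882 = 0.520289 (base)
P(M+4) = C(4,2) × 0.1507^2 × 0.8493^2 = 6 × 0.02271049 × 0.72131049 = 0.098288
Relative intensity = 0.098288 / 0.520289 × 100 = 18.89

18.89%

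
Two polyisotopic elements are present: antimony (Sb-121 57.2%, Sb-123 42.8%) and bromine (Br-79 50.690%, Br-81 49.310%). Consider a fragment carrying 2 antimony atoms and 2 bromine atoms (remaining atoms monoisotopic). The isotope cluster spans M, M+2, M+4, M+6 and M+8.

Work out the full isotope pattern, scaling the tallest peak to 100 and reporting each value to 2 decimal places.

Antimony pattern (n=2): 0.327184 : 0.489632 : 0.183184
Bromine pattern (n=2): 0.25694761 : 0.49990478 : 0.24314761
Convolve the two distributions (both contribute in 2-u steps):
  M: 0.327184×0.25694761 = 0.084069
  M+2: 0.327184×0.49990478 + 0.489632×0.25694761 = 0.289371
  M+4: 0.327184×0.24314761 + 0.489632×0.49990478 + 0.183184×0.25694761 = 0.371392
  M+6: 0.489632×0.24314761 + 0.183184×0.49990478 = 0.210627
  M+8: 0.183184×0.24314761 = 0.044541
Scale to base peak (0.371392) = 100: 22.64 : 77.92 : 100.00 : 56.71 : 11.99

22.64 : 77.92 : 100.00 : 56.71 : 11.99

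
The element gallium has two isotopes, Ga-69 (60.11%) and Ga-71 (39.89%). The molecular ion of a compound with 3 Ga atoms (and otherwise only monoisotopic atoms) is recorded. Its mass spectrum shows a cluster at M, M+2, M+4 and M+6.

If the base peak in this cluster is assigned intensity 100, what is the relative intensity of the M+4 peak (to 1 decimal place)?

Binomial terms of (0.6011 + 0.3989)^3: M 0.2172, M+2 0.4324, M+4 0.2869, M+6 0.0635 → M+2 is the base peak.
P(M+2) = C(3,1) × 0.6011^2 × 0.3989^1 = 3 × 0.36132121 × 0.3989 = 0.432393 (base)
P(M+4) = C(3,2) × 0.6011^1 × 0.3989^2 = 3 × 0.6011 × 0.15912121 = 0.286943
Relative intensity = 0.286943 / 0.432393 × 100 = 66.4

66.4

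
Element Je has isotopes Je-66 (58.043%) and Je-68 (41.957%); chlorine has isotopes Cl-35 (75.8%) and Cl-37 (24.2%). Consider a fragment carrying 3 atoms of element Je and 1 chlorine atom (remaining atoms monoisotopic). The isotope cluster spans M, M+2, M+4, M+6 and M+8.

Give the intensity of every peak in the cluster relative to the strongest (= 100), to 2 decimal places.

Element Je pattern (n=3): 0.19554628 : 0.42405812 : 0.30653492 : 0.07386068
Chlorine pattern (n=1): 0.7580 : 0.2420
Convolve the two distributions (both contribute in 2-u steps):
  M: 0.19554628×0.7580 = 0.148224
  M+2: 0.19554628×0.2420 + 0.42405812×0.7580 = 0.368758
  M+4: 0.42405812×0.2420 + 0.30653492×0.7580 = 0.334976
  M+6: 0.30653492×0.2420 + 0.07386068×0.7580 = 0.130168
  M+8: 0.07386068×0.2420 = 0.017874
Scale to base peak (0.368758) = 100: 40.20 : 100.00 : 90.84 : 35.30 : 4.85

40.20 : 100.00 : 90.84 : 35.30 : 4.85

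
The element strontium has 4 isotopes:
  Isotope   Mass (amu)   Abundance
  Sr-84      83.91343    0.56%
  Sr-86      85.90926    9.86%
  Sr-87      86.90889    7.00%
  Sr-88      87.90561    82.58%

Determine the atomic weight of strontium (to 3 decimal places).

87.617 amu

Ar = Σ fᵢ·mᵢ = 0.0056 × 83.91343 + 0.0986 × 85.90926 + 0.0700 × 86.90889 + 0.8258 × 87.90561
= 0.469915 + 8.470653 + 6.083622 + 72.592453 = 87.616643 amu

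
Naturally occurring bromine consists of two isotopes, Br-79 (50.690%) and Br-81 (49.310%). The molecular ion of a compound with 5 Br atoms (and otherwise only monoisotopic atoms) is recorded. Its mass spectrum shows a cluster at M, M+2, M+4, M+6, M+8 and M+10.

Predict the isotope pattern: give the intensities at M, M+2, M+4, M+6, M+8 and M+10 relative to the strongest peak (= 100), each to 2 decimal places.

10.57 : 51.40 : 100.00 : 97.28 : 47.31 : 9.21

Expanding (0.50690 + 0.49310)^5:
P(M) = 0.50690^5 = 0.033467
P(M+2) = 5 × 0.50690^4 × 0.49310^1 = 0.162777
P(M+4) = 10 × 0.50690^3 × 0.49310^2 = 0.316692
P(M+6) = 10 × 0.50690^2 × 0.49310^3 = 0.308070
P(M+8) = 5 × 0.50690^1 × 0.49310^4 = 0.149842
P(M+10) = 0.49310^5 = 0.029152
The M+4 peak is largest (0.316692); scaling to 100 gives 10.57 : 51.40 : 100.00 : 97.28 : 47.31 : 9.21.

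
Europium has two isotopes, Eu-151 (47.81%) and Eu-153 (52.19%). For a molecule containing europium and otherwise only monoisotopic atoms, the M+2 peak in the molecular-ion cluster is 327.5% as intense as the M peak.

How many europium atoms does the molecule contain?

3

The M+2/M ratio from n Eu atoms is n · q/p = n · 0.5219/0.4781.
n = 3.275 × 0.4781/0.5219 = 3.00 ≈ 3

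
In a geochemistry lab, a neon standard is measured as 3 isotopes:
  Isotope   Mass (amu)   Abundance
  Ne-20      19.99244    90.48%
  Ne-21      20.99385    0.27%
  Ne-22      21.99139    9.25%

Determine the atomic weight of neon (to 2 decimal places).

Average mass = Σ (abundance × isotope mass) = 0.9048 × 19.99244 + 0.0027 × 20.99385 + 0.0925 × 21.99139
= 18.089160 + 0.056683 + 2.034204 = 20.180047 amu

20.18 amu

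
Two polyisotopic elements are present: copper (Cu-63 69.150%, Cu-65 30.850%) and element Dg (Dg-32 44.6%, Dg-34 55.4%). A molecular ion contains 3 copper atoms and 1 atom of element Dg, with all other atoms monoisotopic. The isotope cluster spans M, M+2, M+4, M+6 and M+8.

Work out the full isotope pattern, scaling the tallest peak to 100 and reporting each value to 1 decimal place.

38.8 : 100.0 : 87.6 : 32.2 : 4.3

Copper pattern (n=3): 0.33065611 : 0.44254842 : 0.19743483 : 0.02936064
Element Dg pattern (n=1): 0.4460 : 0.5540
Convolve the two distributions (both contribute in 2-u steps):
  M: 0.33065611×0.4460 = 0.147473
  M+2: 0.33065611×0.5540 + 0.44254842×0.4460 = 0.380560
  M+4: 0.44254842×0.5540 + 0.19743483×0.4460 = 0.333228
  M+6: 0.19743483×0.5540 + 0.02936064×0.4460 = 0.122474
  M+8: 0.02936064×0.5540 = 0.016266
Scale to base peak (0.380560) = 100: 38.8 : 100.0 : 87.6 : 32.2 : 4.3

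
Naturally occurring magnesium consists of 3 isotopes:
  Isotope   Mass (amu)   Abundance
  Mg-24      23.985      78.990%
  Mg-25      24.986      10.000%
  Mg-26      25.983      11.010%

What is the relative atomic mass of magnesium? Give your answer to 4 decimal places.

24.3051 amu

Ar = Σ fᵢ·mᵢ = 0.78990 × 23.985 + 0.10000 × 24.986 + 0.11010 × 25.983
= 18.94575 + 2.49860 + 2.86073 = 24.30508 amu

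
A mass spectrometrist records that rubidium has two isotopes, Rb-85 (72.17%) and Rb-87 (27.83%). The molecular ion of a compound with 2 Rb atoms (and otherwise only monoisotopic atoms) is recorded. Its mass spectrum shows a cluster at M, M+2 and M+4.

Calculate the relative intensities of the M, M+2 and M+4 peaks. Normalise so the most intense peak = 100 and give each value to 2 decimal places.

100.00 : 77.12 : 14.87

The 2 Rb atoms are independent, so intensities follow the terms of (0.7217 + 0.2783)^2.
P(M) = 0.7217^2 = 0.520851
P(M+2) = 2 × 0.7217^1 × 0.2783^1 = 0.401698
P(M+4) = 0.2783^2 = 0.077451
The M peak is largest (0.520851); scaling to 100 gives 100.00 : 77.12 : 14.87.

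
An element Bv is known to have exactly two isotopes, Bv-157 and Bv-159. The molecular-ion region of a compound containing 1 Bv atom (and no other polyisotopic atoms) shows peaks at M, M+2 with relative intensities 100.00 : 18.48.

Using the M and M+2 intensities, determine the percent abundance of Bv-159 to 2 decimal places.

15.60%

If p is the fraction of Bv that is Bv-157, then I(M+2)/I(M) = [C(1,1)·p^0·(1−p)] / p^1 = 1·(1−p)/p = 18.48/100.00 = 0.1848
(1−p)/p = 0.1848/1 = 0.1848  ⇒  p = 1/(1 + 0.1848) = 0.8440
Bv-157: 84.40%, Bv-159: 15.60%.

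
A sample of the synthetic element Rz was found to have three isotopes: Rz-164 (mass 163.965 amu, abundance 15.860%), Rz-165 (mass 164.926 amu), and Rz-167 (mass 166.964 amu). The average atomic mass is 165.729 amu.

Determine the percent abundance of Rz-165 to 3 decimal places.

37.260%

The remaining 84.140% is split between Rz-165 (fraction x) and Rz-167 (fraction 0.84140 − x).
Substituting: 164.926x + 166.964(0.84140 − x) = 139.724151
(164.926 − 166.964)x = -0.7593586  ⇒  x = 0.37260, y = 0.46880
Rz-165: 37.260%, Rz-167: 46.880%.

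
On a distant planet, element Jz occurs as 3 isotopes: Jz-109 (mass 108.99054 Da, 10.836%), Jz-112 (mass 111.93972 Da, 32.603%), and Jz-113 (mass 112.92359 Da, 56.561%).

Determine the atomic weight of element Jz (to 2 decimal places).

Average mass = Σ (abundance × isotope mass) = 0.10836 × 108.99054 + 0.32603 × 111.93972 + 0.56561 × 112.92359
= 11.810215 + 36.495707 + 63.870712 = 112.176634 Da

112.18 Da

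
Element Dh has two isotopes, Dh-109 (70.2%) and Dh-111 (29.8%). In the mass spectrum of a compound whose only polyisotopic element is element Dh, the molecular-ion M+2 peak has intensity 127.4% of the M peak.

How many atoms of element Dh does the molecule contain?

3

With n Dh atoms, P(M+2)/P(M) = C(n,1)·p^(n−1)q / p^n = n·q/p = n · 0.298/0.702.
n = 1.274 × 0.702/0.298 = 3.00 ≈ 3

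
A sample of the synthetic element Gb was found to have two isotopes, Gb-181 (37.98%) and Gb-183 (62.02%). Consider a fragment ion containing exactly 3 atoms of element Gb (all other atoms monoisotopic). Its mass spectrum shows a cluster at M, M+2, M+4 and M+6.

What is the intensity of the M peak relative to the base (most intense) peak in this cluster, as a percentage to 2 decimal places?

12.50%

Term probabilities: M 0.0548, M+2 0.2684, M+4 0.4383, M+6 0.2386. Base peak = M+4.
P(M+4) = C(3,2) × 0.3798^1 × 0.6202^2 = 3 × 0.3798 × 0.38464804 = 0.438268 (base)
P(M) = C(3,0) × 0.3798^3 × 0.6202^0 = 1 × 0.05478541 × 1.0000 = 0.054785
Relative intensity = 0.054785 / 0.438268 × 100 = 12.50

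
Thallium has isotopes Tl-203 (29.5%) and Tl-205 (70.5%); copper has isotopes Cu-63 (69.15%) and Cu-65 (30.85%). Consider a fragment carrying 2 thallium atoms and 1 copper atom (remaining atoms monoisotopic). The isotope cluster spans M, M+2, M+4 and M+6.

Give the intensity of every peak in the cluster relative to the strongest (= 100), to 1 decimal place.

Thallium pattern (n=2): 0.087025 : 0.41595 : 0.497025
Copper pattern (n=1): 0.6915 : 0.3085
Convolve the two distributions (both contribute in 2-u steps):
  M: 0.087025×0.6915 = 0.060178
  M+2: 0.087025×0.3085 + 0.41595×0.6915 = 0.314477
  M+4: 0.41595×0.3085 + 0.497025×0.6915 = 0.472013
  M+6: 0.497025×0.3085 = 0.153332
Scale to base peak (0.472013) = 100: 12.7 : 66.6 : 100.0 : 32.5

12.7 : 66.6 : 100.0 : 32.5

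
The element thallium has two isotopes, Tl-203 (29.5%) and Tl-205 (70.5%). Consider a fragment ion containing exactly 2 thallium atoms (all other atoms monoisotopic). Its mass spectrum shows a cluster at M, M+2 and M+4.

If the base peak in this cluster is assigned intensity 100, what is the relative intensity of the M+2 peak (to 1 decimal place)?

(0.295 + 0.705)^2 gives M 0.0870, M+2 0.4160, M+4 0.4970; the largest is M+4.
P(M+4) = C(2,2) × 0.295^0 × 0.705^2 = 1 × 1.0000 × 0.497025 = 0.497025 (base)
P(M+2) = C(2,1) × 0.295^1 × 0.705^1 = 2 × 0.2950 × 0.7050 = 0.415950
Relative intensity = 0.415950 / 0.497025 × 100 = 83.7

83.7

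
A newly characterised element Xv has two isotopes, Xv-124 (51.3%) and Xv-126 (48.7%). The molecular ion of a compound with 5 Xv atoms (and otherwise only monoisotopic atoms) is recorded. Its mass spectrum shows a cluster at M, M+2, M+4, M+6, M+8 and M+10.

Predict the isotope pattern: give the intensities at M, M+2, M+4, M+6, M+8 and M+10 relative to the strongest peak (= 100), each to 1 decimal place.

11.1 : 52.7 : 100.0 : 94.9 : 45.1 : 8.6

Each Xv atom is independently Xv-124 (p = 0.513) or Xv-126 (q = 0.487); the cluster is the binomial expansion (p + q)^5.
P(M) = 0.513^5 = 0.035529
P(M+2) = 5 × 0.513^4 × 0.487^1 = 0.168643
P(M+4) = 10 × 0.513^3 × 0.487^2 = 0.320192
P(M+6) = 10 × 0.513^2 × 0.487^3 = 0.303964
P(M+8) = 5 × 0.513^1 × 0.487^4 = 0.144279
P(M+10) = 0.487^5 = 0.027393
The M+4 peak is largest (0.320192); scaling to 100 gives 11.1 : 52.7 : 100.0 : 94.9 : 45.1 : 8.6.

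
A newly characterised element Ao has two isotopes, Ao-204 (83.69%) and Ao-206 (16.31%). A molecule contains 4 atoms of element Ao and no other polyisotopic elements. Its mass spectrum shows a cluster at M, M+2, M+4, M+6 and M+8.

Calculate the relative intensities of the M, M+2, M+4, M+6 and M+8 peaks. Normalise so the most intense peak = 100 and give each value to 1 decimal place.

100.0 : 78.0 : 22.8 : 3.0 : 0.1

Expanding (0.8369 + 0.1631)^4:
P(M) = 0.8369^4 = 0.490562
P(M+2) = 4 × 0.8369^3 × 0.1631^1 = 0.382415
P(M+4) = 6 × 0.8369^2 × 0.1631^2 = 0.111791
P(M+6) = 4 × 0.8369^1 × 0.1631^3 = 0.014524
P(M+8) = 0.1631^4 = 0.000708
The M peak is largest (0.490562); scaling to 100 gives 100.0 : 78.0 : 22.8 : 3.0 : 0.1.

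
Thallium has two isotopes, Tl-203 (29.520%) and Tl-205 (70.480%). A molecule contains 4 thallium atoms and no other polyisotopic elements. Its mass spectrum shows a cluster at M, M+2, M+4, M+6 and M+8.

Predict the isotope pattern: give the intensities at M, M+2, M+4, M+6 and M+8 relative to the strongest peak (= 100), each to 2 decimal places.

1.84 : 17.54 : 62.83 : 100.00 : 59.69

Each Tl atom is independently Tl-203 (p = 0.29520) or Tl-205 (q = 0.70480); the cluster is the binomial expansion (p + q)^4.
P(M) = 0.29520^4 = 0.007594
P(M+2) = 4 × 0.29520^3 × 0.70480^1 = 0.072523
P(M+4) = 6 × 0.29520^2 × 0.70480^2 = 0.259726
P(M+6) = 4 × 0.29520^1 × 0.70480^3 = 0.413403
P(M+8) = 0.70480^4 = 0.246754
The M+6 peak is largest (0.413403); scaling to 100 gives 1.84 : 17.54 : 62.83 : 100.00 : 59.69.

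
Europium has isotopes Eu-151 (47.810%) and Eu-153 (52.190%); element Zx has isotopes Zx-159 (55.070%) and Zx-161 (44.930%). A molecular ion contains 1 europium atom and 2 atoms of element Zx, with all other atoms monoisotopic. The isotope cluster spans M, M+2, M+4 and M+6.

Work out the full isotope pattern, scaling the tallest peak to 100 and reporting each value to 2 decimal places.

36.72 : 100.00 : 89.85 : 26.68

Europium pattern (n=1): 0.4781 : 0.5219
Element Zx pattern (n=2): 0.30327049 : 0.49485902 : 0.20187049
Convolve the two distributions (both contribute in 2-u steps):
  M: 0.4781×0.30327049 = 0.144994
  M+2: 0.4781×0.49485902 + 0.5219×0.30327049 = 0.394869
  M+4: 0.4781×0.20187049 + 0.5219×0.49485902 = 0.354781
  M+6: 0.5219×0.20187049 = 0.105356
Scale to base peak (0.394869) = 100: 36.72 : 100.00 : 89.85 : 26.68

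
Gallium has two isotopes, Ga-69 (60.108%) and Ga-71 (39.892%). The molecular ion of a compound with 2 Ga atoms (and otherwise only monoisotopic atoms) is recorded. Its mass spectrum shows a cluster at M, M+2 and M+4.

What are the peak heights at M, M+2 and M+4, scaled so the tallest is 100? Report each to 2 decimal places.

75.34 : 100.00 : 33.18

Each Ga atom is independently Ga-69 (p = 0.60108) or Ga-71 (q = 0.39892); the cluster is the binomial expansion (p + q)^2.
P(M) = 0.60108^2 = 0.361297
P(M+2) = 2 × 0.60108^1 × 0.39892^1 = 0.479566
P(M+4) = 0.39892^2 = 0.159137
The M+2 peak is largest (0.479566); scaling to 100 gives 75.34 : 100.00 : 33.18.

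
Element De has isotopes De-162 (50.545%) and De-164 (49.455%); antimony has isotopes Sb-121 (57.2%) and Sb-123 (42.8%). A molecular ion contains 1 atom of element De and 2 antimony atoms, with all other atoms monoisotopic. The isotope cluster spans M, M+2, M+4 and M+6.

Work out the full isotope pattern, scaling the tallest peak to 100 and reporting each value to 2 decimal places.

Element De pattern (n=1): 0.50545 : 0.49455
Antimony pattern (n=2): 0.327184 : 0.489632 : 0.183184
Convolve the two distributions (both contribute in 2-u steps):
  M: 0.50545×0.327184 = 0.165375
  M+2: 0.50545×0.489632 + 0.49455×0.327184 = 0.409293
  M+4: 0.50545×0.183184 + 0.49455×0.489632 = 0.334738
  M+6: 0.49455×0.183184 = 0.090594
Scale to base peak (0.409293) = 100: 40.41 : 100.00 : 81.78 : 22.13

40.41 : 100.00 : 81.78 : 22.13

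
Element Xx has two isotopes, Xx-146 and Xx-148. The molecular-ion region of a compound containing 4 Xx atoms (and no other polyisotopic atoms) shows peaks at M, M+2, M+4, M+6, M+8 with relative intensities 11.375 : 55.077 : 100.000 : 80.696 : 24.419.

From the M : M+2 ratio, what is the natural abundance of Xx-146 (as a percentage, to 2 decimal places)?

45.24%

Write p for the Xx-146 fraction. I(M+2)/I(M) = [C(4,1)·p^3·(1−p)] / p^4 = 4·(1−p)/p = 55.077/11.375 = 4.8419
(1−p)/p = 4.8419/4 = 1.2105  ⇒  p = 1/(1 + 1.2105) = 0.4524
Xx-146: 45.24%, Xx-148: 54.76%.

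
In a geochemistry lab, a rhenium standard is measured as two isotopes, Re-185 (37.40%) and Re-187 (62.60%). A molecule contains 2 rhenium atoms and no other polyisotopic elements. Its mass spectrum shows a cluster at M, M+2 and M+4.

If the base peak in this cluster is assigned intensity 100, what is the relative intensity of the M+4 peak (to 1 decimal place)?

83.7

Binomial terms of (0.3740 + 0.6260)^2: M 0.1399, M+2 0.4682, M+4 0.3919 → M+2 is the base peak.
P(M+2) = C(2,1) × 0.3740^1 × 0.6260^1 = 2 × 0.3740 × 0.6260 = 0.468248 (base)
P(M+4) = C(2,2) × 0.3740^0 × 0.6260^2 = 1 × 1.0000 × 0.391876 = 0.391876
Relative intensity = 0.391876 / 0.468248 × 100 = 83.7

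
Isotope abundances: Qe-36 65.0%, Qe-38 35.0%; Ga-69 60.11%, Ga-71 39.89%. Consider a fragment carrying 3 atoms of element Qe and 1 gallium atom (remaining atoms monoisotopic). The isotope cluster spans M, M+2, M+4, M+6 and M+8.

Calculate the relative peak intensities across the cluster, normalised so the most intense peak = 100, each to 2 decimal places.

43.88 : 100.00 : 85.20 : 32.18 : 4.55

Element Qe pattern (n=3): 0.274625 : 0.443625 : 0.238875 : 0.042875
Gallium pattern (n=1): 0.6011 : 0.3989
Convolve the two distributions (both contribute in 2-u steps):
  M: 0.274625×0.6011 = 0.165077
  M+2: 0.274625×0.3989 + 0.443625×0.6011 = 0.376211
  M+4: 0.443625×0.3989 + 0.238875×0.6011 = 0.320550
  M+6: 0.238875×0.3989 + 0.042875×0.6011 = 0.121059
  M+8: 0.042875×0.3989 = 0.017103
Scale to base peak (0.376211) = 100: 43.88 : 100.00 : 85.20 : 32.18 : 4.55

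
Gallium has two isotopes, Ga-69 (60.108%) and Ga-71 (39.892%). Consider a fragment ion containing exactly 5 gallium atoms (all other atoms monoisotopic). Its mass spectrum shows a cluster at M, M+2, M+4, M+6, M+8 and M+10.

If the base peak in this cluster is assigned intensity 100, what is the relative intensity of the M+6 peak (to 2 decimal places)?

Term probabilities: M 0.0785, M+2 0.2604, M+4 0.3456, M+6 0.2294, M+8 0.0761, M+10 0.0101. Base peak = M+4.
P(M+4) = C(5,2) × 0.60108^3 × 0.39892^2 = 10 × 0.2171685 × 0.15913717 = 0.345596 (base)
P(M+6) = C(5,3) × 0.60108^2 × 0.39892^3 = 10 × 0.36129717 × 0.063483 = 0.229362
Relative intensity = 0.229362 / 0.345596 × 100 = 66.37

66.37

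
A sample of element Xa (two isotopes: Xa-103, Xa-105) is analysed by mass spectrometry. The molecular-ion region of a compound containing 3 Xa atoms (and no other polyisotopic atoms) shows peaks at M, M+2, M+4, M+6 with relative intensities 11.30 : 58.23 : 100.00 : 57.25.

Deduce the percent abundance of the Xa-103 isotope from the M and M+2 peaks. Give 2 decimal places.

If p is the fraction of Xa that is Xa-103, then I(M+2)/I(M) = [C(3,1)·p^2·(1−p)] / p^3 = 3·(1−p)/p = 58.23/11.30 = 5.1531
(1−p)/p = 5.1531/3 = 1.7177  ⇒  p = 1/(1 + 1.7177) = 0.3680
Xa-103: 36.80%, Xa-105: 63.20%.

36.80%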